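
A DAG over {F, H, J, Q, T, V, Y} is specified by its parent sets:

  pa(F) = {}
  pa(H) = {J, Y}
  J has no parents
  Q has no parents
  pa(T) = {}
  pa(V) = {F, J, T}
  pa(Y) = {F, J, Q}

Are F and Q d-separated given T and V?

We examine all 3 paths between F and Q:
Path 1: F → Y ← Q
  Y is a collider here and neither Y nor any of its descendants is conditioned on, so the collider stays closed — the path is blocked at Y.
Path 2: F → V ← J → Y ← Q
  Y is a collider here and neither Y nor any of its descendants is conditioned on, so the collider stays closed — the path is blocked at Y.
Path 3: F → V ← J → H ← Y ← Q
  H is a collider here and neither H nor any of its descendants is conditioned on, so the collider stays closed — the path is blocked at H.
Every path is blocked, so F and Q are d-separated given {T, V}.

Yes — F and Q are d-separated given {T, V}.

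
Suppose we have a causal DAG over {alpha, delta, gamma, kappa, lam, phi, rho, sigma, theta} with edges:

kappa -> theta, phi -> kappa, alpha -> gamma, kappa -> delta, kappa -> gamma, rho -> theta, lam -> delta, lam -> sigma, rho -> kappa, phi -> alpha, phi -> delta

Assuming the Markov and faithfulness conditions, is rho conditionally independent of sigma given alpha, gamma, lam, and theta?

Yes — rho and sigma are d-separated given {alpha, gamma, lam, theta}.

There are 6 undirected paths between rho and sigma; checking each against the conditioning set {alpha, gamma, lam, theta}:
Path 1: rho → kappa → gamma ← alpha ← phi → delta ← lam → sigma
  alpha is a chain here and alpha is conditioned on, so the path is blocked at alpha.
Path 2: rho → kappa ← phi → delta ← lam → sigma
  delta is a collider here and neither delta nor any of its descendants is conditioned on, so the collider stays closed — the path is blocked at delta.
Path 3: rho → kappa → delta ← lam → sigma
  delta is a collider here and neither delta nor any of its descendants is conditioned on, so the collider stays closed — the path is blocked at delta.
Path 4: rho → theta ← kappa → gamma ← alpha ← phi → delta ← lam → sigma
  alpha is a chain here and alpha is conditioned on, so the path is blocked at alpha.
Path 5: rho → theta ← kappa ← phi → delta ← lam → sigma
  delta is a collider here and neither delta nor any of its descendants is conditioned on, so the collider stays closed — the path is blocked at delta.
Path 6: rho → theta ← kappa → delta ← lam → sigma
  delta is a collider here and neither delta nor any of its descendants is conditioned on, so the collider stays closed — the path is blocked at delta.
Every path is blocked, so rho and sigma are d-separated given {alpha, gamma, lam, theta}.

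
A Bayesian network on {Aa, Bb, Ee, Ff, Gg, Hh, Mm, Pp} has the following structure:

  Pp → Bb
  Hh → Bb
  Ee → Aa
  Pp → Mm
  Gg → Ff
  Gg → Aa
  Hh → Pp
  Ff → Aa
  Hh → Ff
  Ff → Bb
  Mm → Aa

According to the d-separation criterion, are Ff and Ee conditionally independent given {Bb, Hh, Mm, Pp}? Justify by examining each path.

Yes — Ff and Ee are d-separated given {Bb, Hh, Mm, Pp}.

Enumerating the 6 paths from Ff to Ee and testing each for blocking by {Bb, Hh, Mm, Pp}:
Path 1: Ff → Aa ← Ee
  Aa is a collider here and neither Aa nor any of its descendants is conditioned on, so the collider stays closed — the path is blocked at Aa.
Path 2: Ff ← Hh → Pp → Mm → Aa ← Ee
  Hh is a fork here and Hh is conditioned on, so the path is blocked at Hh.
Path 3: Ff ← Hh → Bb ← Pp → Mm → Aa ← Ee
  Hh is a fork here and Hh is conditioned on, so the path is blocked at Hh.
Path 4: Ff → Bb ← Hh → Pp → Mm → Aa ← Ee
  Hh is a fork here and Hh is conditioned on, so the path is blocked at Hh.
Path 5: Ff → Bb ← Pp → Mm → Aa ← Ee
  Pp is a fork here and Pp is conditioned on, so the path is blocked at Pp.
Path 6: Ff ← Gg → Aa ← Ee
  Aa is a collider here and neither Aa nor any of its descendants is conditioned on, so the collider stays closed — the path is blocked at Aa.
Since every path is blocked, d-separation holds.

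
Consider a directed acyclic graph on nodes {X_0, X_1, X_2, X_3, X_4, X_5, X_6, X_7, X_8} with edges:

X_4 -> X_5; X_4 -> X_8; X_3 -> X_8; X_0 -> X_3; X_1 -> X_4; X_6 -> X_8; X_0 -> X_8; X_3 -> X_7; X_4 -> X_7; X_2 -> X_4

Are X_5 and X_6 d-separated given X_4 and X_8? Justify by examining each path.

Yes

3 paths connect X_5 and X_6; each must be blocked for d-separation to hold:
Path 1: X_5 ← X_4 → X_7 ← X_3 ← X_0 → X_8 ← X_6
  X_4 is a fork here and X_4 is conditioned on, so the path is blocked at X_4.
Path 2: X_5 ← X_4 → X_7 ← X_3 → X_8 ← X_6
  X_4 is a fork here and X_4 is conditioned on, so the path is blocked at X_4.
Path 3: X_5 ← X_4 → X_8 ← X_6
  X_4 is a fork here and X_4 is conditioned on, so the path is blocked at X_4.
All paths are blocked; X_5 ⊥ X_6 | {X_4, X_8} holds.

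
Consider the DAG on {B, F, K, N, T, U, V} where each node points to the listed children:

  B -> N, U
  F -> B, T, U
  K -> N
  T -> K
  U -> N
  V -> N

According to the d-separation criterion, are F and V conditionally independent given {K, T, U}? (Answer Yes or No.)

Yes — F and V are d-separated given {K, T, U}.

We examine all 5 paths between F and V:
Path 1: F → T → K → N ← V
  T is a chain here and T is conditioned on, so the path is blocked at T.
Path 2: F → B → N ← V
  N is a collider here and neither N nor any of its descendants is conditioned on, so the collider stays closed — the path is blocked at N.
Path 3: F → B → U → N ← V
  U is a chain here and U is conditioned on, so the path is blocked at U.
Path 4: F → U ← B → N ← V
  N is a collider here and neither N nor any of its descendants is conditioned on, so the collider stays closed — the path is blocked at N.
Path 5: F → U → N ← V
  U is a chain here and U is conditioned on, so the path is blocked at U.
All paths are blocked; F ⊥ V | {K, T, U} holds.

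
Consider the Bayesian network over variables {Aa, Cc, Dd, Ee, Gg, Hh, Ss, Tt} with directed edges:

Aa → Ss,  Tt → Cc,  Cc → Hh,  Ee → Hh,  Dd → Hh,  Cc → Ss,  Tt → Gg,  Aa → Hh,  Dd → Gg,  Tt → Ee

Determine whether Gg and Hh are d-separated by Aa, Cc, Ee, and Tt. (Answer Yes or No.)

No

We examine all 4 paths between Gg and Hh:
Path 1: Gg ← Tt → Ee → Hh
  Tt is a fork here and Tt is conditioned on, so the path is blocked at Tt.
Path 2: Gg ← Tt → Cc → Ss ← Aa → Hh
  Tt is a fork here and Tt is conditioned on, so the path is blocked at Tt.
Path 3: Gg ← Tt → Cc → Hh
  Tt is a fork here and Tt is conditioned on, so the path is blocked at Tt.
Path 4: Gg ← Dd → Hh
  Dd is a fork and Dd is not conditioned on — no node blocks this path, so it is active.
Because an active path exists, Gg and Hh are not d-separated.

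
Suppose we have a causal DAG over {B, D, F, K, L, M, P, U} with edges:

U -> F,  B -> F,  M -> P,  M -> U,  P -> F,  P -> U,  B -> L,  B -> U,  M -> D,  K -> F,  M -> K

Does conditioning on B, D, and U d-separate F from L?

Yes

There are 6 undirected paths between F and L; checking each against the conditioning set {B, D, U}:
  1. F ← K ← M → P → U ← B → L — K:chain[open]; M:fork[open]; P:chain[open]; U:collider[open]; B:fork[blocks] ⇒ blocked
  2. F ← K ← M → U ← B → L — K:chain[open]; M:fork[open]; U:collider[open]; B:fork[blocks] ⇒ blocked
  3. F ← B → L — B:fork[blocks] ⇒ blocked
  4. F ← P → U ← B → L — P:fork[open]; U:collider[open]; B:fork[blocks] ⇒ blocked
  5. F ← P ← M → U ← B → L — P:chain[open]; M:fork[open]; U:collider[open]; B:fork[blocks] ⇒ blocked
  6. F ← U ← B → L — U:chain[blocks]; B:fork[blocks] ⇒ blocked
Since every path is blocked, d-separation holds.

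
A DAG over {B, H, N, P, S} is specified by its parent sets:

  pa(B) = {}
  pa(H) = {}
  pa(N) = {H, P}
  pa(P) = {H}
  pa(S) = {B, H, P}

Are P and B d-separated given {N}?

Yes

There are 3 undirected paths between P and B; checking each against the conditioning set {N}:
  1. P ← H → S ← B — H:fork[open]; S:collider[blocks] ⇒ blocked
  2. P → N ← H → S ← B — N:collider[open]; H:fork[open]; S:collider[blocks] ⇒ blocked
  3. P → S ← B — S:collider[blocks] ⇒ blocked
Since every path is blocked, d-separation holds.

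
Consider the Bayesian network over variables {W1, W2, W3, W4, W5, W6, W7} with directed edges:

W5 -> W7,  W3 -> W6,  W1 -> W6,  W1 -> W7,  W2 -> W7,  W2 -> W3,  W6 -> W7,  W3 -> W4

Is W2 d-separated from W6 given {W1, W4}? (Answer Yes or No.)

No

Enumerating the 3 paths from W2 to W6 and testing each for blocking by {W1, W4}:
  1. W2 → W7 ← W6 — W7:collider[blocks] ⇒ blocked
  2. W2 → W7 ← W1 → W6 — W7:collider[blocks]; W1:fork[blocks] ⇒ blocked
  3. W2 → W3 → W6 — W3:chain[open] ⇒ active
At least one path is unblocked, so d-separation fails.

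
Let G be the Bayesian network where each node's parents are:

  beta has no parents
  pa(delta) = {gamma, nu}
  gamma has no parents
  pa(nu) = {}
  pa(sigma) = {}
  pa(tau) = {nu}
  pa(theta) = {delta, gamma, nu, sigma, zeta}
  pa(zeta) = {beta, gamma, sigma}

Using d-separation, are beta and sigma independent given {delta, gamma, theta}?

There are 5 undirected paths between beta and sigma; checking each against the conditioning set {delta, gamma, theta}:
Path 1: beta → zeta ← gamma → theta ← sigma
  gamma is a fork here and gamma is conditioned on, so the path is blocked at gamma.
Path 2: beta → zeta ← gamma → delta → theta ← sigma
  gamma is a fork here and gamma is conditioned on, so the path is blocked at gamma.
Path 3: beta → zeta ← gamma → delta ← nu → theta ← sigma
  gamma is a fork here and gamma is conditioned on, so the path is blocked at gamma.
Path 4: beta → zeta → theta ← sigma
  zeta is a chain and zeta is not conditioned on; theta is a collider and theta is conditioned on, which opens it — no node blocks this path, so it is active.
Path 5: beta → zeta ← sigma
  zeta is a collider and its descendant theta is conditioned on, which opens it — no node blocks this path, so it is active.
Because an active path exists, beta and sigma are not d-separated.

No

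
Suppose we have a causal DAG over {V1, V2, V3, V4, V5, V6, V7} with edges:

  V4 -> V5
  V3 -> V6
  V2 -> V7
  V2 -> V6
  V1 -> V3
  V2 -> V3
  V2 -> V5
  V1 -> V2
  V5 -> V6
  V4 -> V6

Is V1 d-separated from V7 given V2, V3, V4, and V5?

Enumerating the 5 paths from V1 to V7 and testing each for blocking by {V2, V3, V4, V5}:
Path 1: V1 → V3 → V6 ← V2 → V7
  V3 is a chain here and V3 is conditioned on, so the path is blocked at V3.
Path 2: V1 → V3 → V6 ← V4 → V5 ← V2 → V7
  V3 is a chain here and V3 is conditioned on, so the path is blocked at V3.
Path 3: V1 → V3 → V6 ← V5 ← V2 → V7
  V3 is a chain here and V3 is conditioned on, so the path is blocked at V3.
Path 4: V1 → V3 ← V2 → V7
  V2 is a fork here and V2 is conditioned on, so the path is blocked at V2.
Path 5: V1 → V2 → V7
  V2 is a chain here and V2 is conditioned on, so the path is blocked at V2.
Since every path is blocked, d-separation holds.

Yes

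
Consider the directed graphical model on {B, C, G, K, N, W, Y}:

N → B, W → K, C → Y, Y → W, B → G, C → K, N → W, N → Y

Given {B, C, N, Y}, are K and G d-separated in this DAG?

Yes

4 paths connect K and G; each must be blocked for d-separation to hold:
  1. K ← C → Y → W ← N → B → G — C:fork[blocks]; Y:chain[blocks]; W:collider[blocks]; N:fork[blocks]; B:chain[blocks] ⇒ blocked
  2. K ← C → Y ← N → B → G — C:fork[blocks]; Y:collider[open]; N:fork[blocks]; B:chain[blocks] ⇒ blocked
  3. K ← W ← N → B → G — W:chain[open]; N:fork[blocks]; B:chain[blocks] ⇒ blocked
  4. K ← W ← Y ← N → B → G — W:chain[open]; Y:chain[blocks]; N:fork[blocks]; B:chain[blocks] ⇒ blocked
All paths are blocked; K ⊥ G | {B, C, N, Y} holds.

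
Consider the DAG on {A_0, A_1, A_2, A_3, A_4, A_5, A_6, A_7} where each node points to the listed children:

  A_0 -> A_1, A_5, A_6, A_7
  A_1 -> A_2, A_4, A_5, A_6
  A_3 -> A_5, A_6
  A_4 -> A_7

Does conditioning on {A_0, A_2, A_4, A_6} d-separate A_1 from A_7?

Enumerating the 6 paths from A_1 to A_7 and testing each for blocking by {A_0, A_2, A_4, A_6}:
Path 1: A_1 ← A_0 → A_7
  A_0 is a fork here and A_0 is conditioned on, so the path is blocked at A_0.
Path 2: A_1 → A_6 ← A_3 → A_5 ← A_0 → A_7
  A_5 is a collider here and neither A_5 nor any of its descendants is conditioned on, so the collider stays closed — the path is blocked at A_5.
Path 3: A_1 → A_6 ← A_0 → A_7
  A_0 is a fork here and A_0 is conditioned on, so the path is blocked at A_0.
Path 4: A_1 → A_5 ← A_3 → A_6 ← A_0 → A_7
  A_5 is a collider here and neither A_5 nor any of its descendants is conditioned on, so the collider stays closed — the path is blocked at A_5.
Path 5: A_1 → A_5 ← A_0 → A_7
  A_5 is a collider here and neither A_5 nor any of its descendants is conditioned on, so the collider stays closed — the path is blocked at A_5.
Path 6: A_1 → A_4 → A_7
  A_4 is a chain here and A_4 is conditioned on, so the path is blocked at A_4.
Every path is blocked, so A_1 and A_7 are d-separated given {A_0, A_2, A_4, A_6}.

Yes — A_1 and A_7 are d-separated given {A_0, A_2, A_4, A_6}.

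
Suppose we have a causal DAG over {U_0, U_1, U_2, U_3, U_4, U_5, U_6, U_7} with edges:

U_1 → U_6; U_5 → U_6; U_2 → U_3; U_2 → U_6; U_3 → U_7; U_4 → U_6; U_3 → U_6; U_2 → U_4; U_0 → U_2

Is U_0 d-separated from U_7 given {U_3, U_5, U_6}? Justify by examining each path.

There are 3 undirected paths between U_0 and U_7; checking each against the conditioning set {U_3, U_5, U_6}:
Path 1: U_0 → U_2 → U_6 ← U_3 → U_7
  U_3 is a fork here and U_3 is conditioned on, so the path is blocked at U_3.
Path 2: U_0 → U_2 → U_4 → U_6 ← U_3 → U_7
  U_3 is a fork here and U_3 is conditioned on, so the path is blocked at U_3.
Path 3: U_0 → U_2 → U_3 → U_7
  U_3 is a chain here and U_3 is conditioned on, so the path is blocked at U_3.
All paths are blocked; U_0 ⊥ U_7 | {U_3, U_5, U_6} holds.

Yes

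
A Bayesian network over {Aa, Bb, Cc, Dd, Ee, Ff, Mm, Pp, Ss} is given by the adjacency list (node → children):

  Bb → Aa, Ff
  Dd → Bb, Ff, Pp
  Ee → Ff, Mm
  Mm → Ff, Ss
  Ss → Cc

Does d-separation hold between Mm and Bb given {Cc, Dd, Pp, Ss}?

Yes

4 paths connect Mm and Bb; each must be blocked for d-separation to hold:
Path 1: Mm → Ff ← Bb
  Ff is a collider here and neither Ff nor any of its descendants is conditioned on, so the collider stays closed — the path is blocked at Ff.
Path 2: Mm → Ff ← Dd → Bb
  Ff is a collider here and neither Ff nor any of its descendants is conditioned on, so the collider stays closed — the path is blocked at Ff.
Path 3: Mm ← Ee → Ff ← Bb
  Ff is a collider here and neither Ff nor any of its descendants is conditioned on, so the collider stays closed — the path is blocked at Ff.
Path 4: Mm ← Ee → Ff ← Dd → Bb
  Ff is a collider here and neither Ff nor any of its descendants is conditioned on, so the collider stays closed — the path is blocked at Ff.
Since every path is blocked, d-separation holds.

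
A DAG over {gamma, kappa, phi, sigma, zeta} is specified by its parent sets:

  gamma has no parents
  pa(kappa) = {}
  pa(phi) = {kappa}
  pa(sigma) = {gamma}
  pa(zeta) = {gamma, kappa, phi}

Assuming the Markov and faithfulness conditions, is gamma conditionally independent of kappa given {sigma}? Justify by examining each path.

Yes

There are 2 undirected paths between gamma and kappa; checking each against the conditioning set {sigma}:
Path 1: gamma → zeta ← kappa
  zeta is a collider here and neither zeta nor any of its descendants is conditioned on, so the collider stays closed — the path is blocked at zeta.
Path 2: gamma → zeta ← phi ← kappa
  zeta is a collider here and neither zeta nor any of its descendants is conditioned on, so the collider stays closed — the path is blocked at zeta.
Every path is blocked, so gamma and kappa are d-separated given {sigma}.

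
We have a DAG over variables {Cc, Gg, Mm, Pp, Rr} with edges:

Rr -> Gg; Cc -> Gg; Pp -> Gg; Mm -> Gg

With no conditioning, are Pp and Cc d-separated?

Yes

There is one path between Pp and Cc:
Path 1: Pp → Gg ← Cc
  Gg is a collider here and neither Gg nor any of its descendants is conditioned on, so the collider stays closed — the path is blocked at Gg.
Since every path is blocked, d-separation holds.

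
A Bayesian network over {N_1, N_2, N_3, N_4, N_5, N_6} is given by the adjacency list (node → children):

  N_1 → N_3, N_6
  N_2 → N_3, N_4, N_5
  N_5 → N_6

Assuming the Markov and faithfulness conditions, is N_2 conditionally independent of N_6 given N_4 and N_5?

There are 2 undirected paths between N_2 and N_6; checking each against the conditioning set {N_4, N_5}:
  1. N_2 → N_5 → N_6 — N_5:chain[blocks] ⇒ blocked
  2. N_2 → N_3 ← N_1 → N_6 — N_3:collider[blocks]; N_1:fork[open] ⇒ blocked
All paths are blocked; N_2 ⊥ N_6 | {N_4, N_5} holds.

Yes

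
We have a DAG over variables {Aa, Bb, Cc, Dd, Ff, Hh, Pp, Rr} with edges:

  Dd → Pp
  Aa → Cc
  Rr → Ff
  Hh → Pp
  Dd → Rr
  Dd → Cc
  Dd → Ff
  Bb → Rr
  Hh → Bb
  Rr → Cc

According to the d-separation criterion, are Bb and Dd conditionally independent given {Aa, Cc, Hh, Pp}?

4 paths connect Bb and Dd; each must be blocked for d-separation to hold:
Path 1: Bb → Rr → Ff ← Dd
  Ff is a collider here and neither Ff nor any of its descendants is conditioned on, so the collider stays closed — the path is blocked at Ff.
Path 2: Bb → Rr ← Dd
  Rr is a collider and its descendant Cc is conditioned on, which opens it — no node blocks this path, so it is active.
Path 3: Bb → Rr → Cc ← Dd
  Rr is a chain and Rr is not conditioned on; Cc is a collider and Cc is conditioned on, which opens it — no node blocks this path, so it is active.
Path 4: Bb ← Hh → Pp ← Dd
  Hh is a fork here and Hh is conditioned on, so the path is blocked at Hh.
At least one path is unblocked, so d-separation fails.

No — Bb and Dd are not d-separated given {Aa, Cc, Hh, Pp}.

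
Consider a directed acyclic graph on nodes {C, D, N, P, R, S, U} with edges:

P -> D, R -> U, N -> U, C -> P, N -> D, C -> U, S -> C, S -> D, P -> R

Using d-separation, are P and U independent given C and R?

Yes

Enumerating the 5 paths from P to U and testing each for blocking by {C, R}:
  1. P ← C ← S → D ← N → U — C:chain[blocks]; S:fork[open]; D:collider[blocks]; N:fork[open] ⇒ blocked
  2. P ← C → U — C:fork[blocks] ⇒ blocked
  3. P → R → U — R:chain[blocks] ⇒ blocked
  4. P → D ← S → C → U — D:collider[blocks]; S:fork[open]; C:chain[blocks] ⇒ blocked
  5. P → D ← N → U — D:collider[blocks]; N:fork[open] ⇒ blocked
Since every path is blocked, d-separation holds.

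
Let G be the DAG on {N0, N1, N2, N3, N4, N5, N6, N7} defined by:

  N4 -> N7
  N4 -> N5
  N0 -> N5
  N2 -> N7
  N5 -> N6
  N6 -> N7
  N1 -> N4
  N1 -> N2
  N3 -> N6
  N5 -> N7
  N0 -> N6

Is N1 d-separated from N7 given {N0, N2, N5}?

Enumerating the 5 paths from N1 to N7 and testing each for blocking by {N0, N2, N5}:
Path 1: N1 → N2 → N7
  N2 is a chain here and N2 is conditioned on, so the path is blocked at N2.
Path 2: N1 → N4 → N7
  N4 is a chain and N4 is not conditioned on — no node blocks this path, so it is active.
Path 3: N1 → N4 → N5 ← N0 → N6 → N7
  N0 is a fork here and N0 is conditioned on, so the path is blocked at N0.
Path 4: N1 → N4 → N5 → N6 → N7
  N5 is a chain here and N5 is conditioned on, so the path is blocked at N5.
Path 5: N1 → N4 → N5 → N7
  N5 is a chain here and N5 is conditioned on, so the path is blocked at N5.
At least one path is unblocked, so d-separation fails.

No — N1 and N7 are not d-separated given {N0, N2, N5}.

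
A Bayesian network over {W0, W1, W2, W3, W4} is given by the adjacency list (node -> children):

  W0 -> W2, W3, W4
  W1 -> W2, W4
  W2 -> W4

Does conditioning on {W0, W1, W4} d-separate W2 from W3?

Enumerating the 3 paths from W2 to W3 and testing each for blocking by {W0, W1, W4}:
  1. W2 ← W0 → W3 — W0:fork[blocks] ⇒ blocked
  2. W2 ← W1 → W4 ← W0 → W3 — W1:fork[blocks]; W4:collider[open]; W0:fork[blocks] ⇒ blocked
  3. W2 → W4 ← W0 → W3 — W4:collider[open]; W0:fork[blocks] ⇒ blocked
All paths are blocked; W2 ⊥ W3 | {W0, W1, W4} holds.

Yes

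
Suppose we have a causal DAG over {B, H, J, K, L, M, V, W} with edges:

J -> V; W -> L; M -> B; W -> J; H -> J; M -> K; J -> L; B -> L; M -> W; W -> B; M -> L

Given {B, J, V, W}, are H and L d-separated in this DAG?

Yes — H and L are d-separated given {B, J, V, W}.

Enumerating the 6 paths from H to L and testing each for blocking by {B, J, V, W}:
  1. H → J → L — J:chain[blocks] ⇒ blocked
  2. H → J ← W → B → L — J:collider[open]; W:fork[blocks]; B:chain[blocks] ⇒ blocked
  3. H → J ← W → B ← M → L — J:collider[open]; W:fork[blocks]; B:collider[open]; M:fork[open] ⇒ blocked
  4. H → J ← W → L — J:collider[open]; W:fork[blocks] ⇒ blocked
  5. H → J ← W ← M → B → L — J:collider[open]; W:chain[blocks]; M:fork[open]; B:chain[blocks] ⇒ blocked
  6. H → J ← W ← M → L — J:collider[open]; W:chain[blocks]; M:fork[open] ⇒ blocked
All paths are blocked; H ⊥ L | {B, J, V, W} holds.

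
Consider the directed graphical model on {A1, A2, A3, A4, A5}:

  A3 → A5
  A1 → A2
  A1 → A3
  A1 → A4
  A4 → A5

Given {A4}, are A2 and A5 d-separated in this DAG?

No — A2 and A5 are not d-separated given {A4}.

There are 2 undirected paths between A2 and A5; checking each against the conditioning set {A4}:
  1. A2 ← A1 → A3 → A5 — A1:fork[open]; A3:chain[open] ⇒ active
  2. A2 ← A1 → A4 → A5 — A1:fork[open]; A4:chain[blocks] ⇒ blocked
At least one path is unblocked, so d-separation fails.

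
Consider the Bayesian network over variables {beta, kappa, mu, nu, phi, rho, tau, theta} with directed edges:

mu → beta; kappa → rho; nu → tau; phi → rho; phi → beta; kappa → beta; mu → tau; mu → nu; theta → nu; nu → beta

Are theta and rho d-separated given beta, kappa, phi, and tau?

Yes

Enumerating the 6 paths from theta to rho and testing each for blocking by {beta, kappa, phi, tau}:
Path 1: theta → nu → beta ← phi → rho
  phi is a fork here and phi is conditioned on, so the path is blocked at phi.
Path 2: theta → nu → beta ← kappa → rho
  kappa is a fork here and kappa is conditioned on, so the path is blocked at kappa.
Path 3: theta → nu → tau ← mu → beta ← phi → rho
  phi is a fork here and phi is conditioned on, so the path is blocked at phi.
Path 4: theta → nu → tau ← mu → beta ← kappa → rho
  kappa is a fork here and kappa is conditioned on, so the path is blocked at kappa.
Path 5: theta → nu ← mu → beta ← phi → rho
  phi is a fork here and phi is conditioned on, so the path is blocked at phi.
Path 6: theta → nu ← mu → beta ← kappa → rho
  kappa is a fork here and kappa is conditioned on, so the path is blocked at kappa.
Since every path is blocked, d-separation holds.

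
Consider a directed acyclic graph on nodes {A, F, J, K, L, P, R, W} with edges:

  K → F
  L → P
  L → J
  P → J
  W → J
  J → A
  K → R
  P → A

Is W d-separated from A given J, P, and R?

Yes — W and A are d-separated given {J, P, R}.

3 paths connect W and A; each must be blocked for d-separation to hold:
Path 1: W → J ← L → P → A
  P is a chain here and P is conditioned on, so the path is blocked at P.
Path 2: W → J → A
  J is a chain here and J is conditioned on, so the path is blocked at J.
Path 3: W → J ← P → A
  P is a fork here and P is conditioned on, so the path is blocked at P.
Since every path is blocked, d-separation holds.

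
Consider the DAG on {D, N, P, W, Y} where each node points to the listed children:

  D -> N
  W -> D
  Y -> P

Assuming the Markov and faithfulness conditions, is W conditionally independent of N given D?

Yes

Only one path connects W and N:
Path 1: W → D → N
  D is a chain here and D is conditioned on, so the path is blocked at D.
Every path is blocked, so W and N are d-separated given {D}.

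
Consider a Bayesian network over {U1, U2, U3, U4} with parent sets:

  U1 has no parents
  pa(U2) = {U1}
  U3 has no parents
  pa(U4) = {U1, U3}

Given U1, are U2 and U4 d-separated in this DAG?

Yes

Only one path connects U2 and U4:
  1. U2 ← U1 → U4 — U1:fork[blocks] ⇒ blocked
All paths are blocked; U2 ⊥ U4 | {U1} holds.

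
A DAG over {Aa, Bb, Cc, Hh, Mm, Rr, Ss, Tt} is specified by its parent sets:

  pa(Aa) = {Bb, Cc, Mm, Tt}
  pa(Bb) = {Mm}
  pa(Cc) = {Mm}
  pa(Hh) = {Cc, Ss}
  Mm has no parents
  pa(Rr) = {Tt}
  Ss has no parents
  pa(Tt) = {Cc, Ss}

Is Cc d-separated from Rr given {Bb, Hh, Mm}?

Enumerating the 5 paths from Cc to Rr and testing each for blocking by {Bb, Hh, Mm}:
Path 1: Cc → Aa ← Tt → Rr
  Aa is a collider here and neither Aa nor any of its descendants is conditioned on, so the collider stays closed — the path is blocked at Aa.
Path 2: Cc → Tt → Rr
  Tt is a chain and Tt is not conditioned on — no node blocks this path, so it is active.
Path 3: Cc → Hh ← Ss → Tt → Rr
  Hh is a collider and Hh is conditioned on, which opens it; Ss is a fork and Ss is not conditioned on; Tt is a chain and Tt is not conditioned on — no node blocks this path, so it is active.
Path 4: Cc ← Mm → Aa ← Tt → Rr
  Mm is a fork here and Mm is conditioned on, so the path is blocked at Mm.
Path 5: Cc ← Mm → Bb → Aa ← Tt → Rr
  Mm is a fork here and Mm is conditioned on, so the path is blocked at Mm.
Because an active path exists, Cc and Rr are not d-separated.

No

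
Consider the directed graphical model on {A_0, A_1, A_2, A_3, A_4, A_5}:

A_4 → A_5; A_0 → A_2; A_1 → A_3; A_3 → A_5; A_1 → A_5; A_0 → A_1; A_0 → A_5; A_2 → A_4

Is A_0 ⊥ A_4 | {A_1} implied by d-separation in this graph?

No

There are 4 undirected paths between A_0 and A_4; checking each against the conditioning set {A_1}:
  1. A_0 → A_1 → A_5 ← A_4 — A_1:chain[blocks]; A_5:collider[blocks] ⇒ blocked
  2. A_0 → A_1 → A_3 → A_5 ← A_4 — A_1:chain[blocks]; A_3:chain[open]; A_5:collider[blocks] ⇒ blocked
  3. A_0 → A_5 ← A_4 — A_5:collider[blocks] ⇒ blocked
  4. A_0 → A_2 → A_4 — A_2:chain[open] ⇒ active
At least one path is unblocked, so d-separation fails.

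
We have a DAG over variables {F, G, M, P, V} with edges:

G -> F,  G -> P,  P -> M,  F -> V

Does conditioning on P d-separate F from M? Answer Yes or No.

Yes

Only one path connects F and M:
Path 1: F ← G → P → M
  P is a chain here and P is conditioned on, so the path is blocked at P.
Since every path is blocked, d-separation holds.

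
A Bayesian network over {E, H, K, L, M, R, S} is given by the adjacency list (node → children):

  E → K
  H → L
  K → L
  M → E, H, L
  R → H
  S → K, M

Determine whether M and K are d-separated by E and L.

No — M and K are not d-separated given {E, L}.

We examine all 4 paths between M and K:
Path 1: M → L ← K
  L is a collider and L is conditioned on, which opens it — no node blocks this path, so it is active.
Path 2: M → E → K
  E is a chain here and E is conditioned on, so the path is blocked at E.
Path 3: M → H → L ← K
  H is a chain and H is not conditioned on; L is a collider and L is conditioned on, which opens it — no node blocks this path, so it is active.
Path 4: M ← S → K
  S is a fork and S is not conditioned on — no node blocks this path, so it is active.
Since the path M → L ← K is active, M and K are not d-separated given {E, L}.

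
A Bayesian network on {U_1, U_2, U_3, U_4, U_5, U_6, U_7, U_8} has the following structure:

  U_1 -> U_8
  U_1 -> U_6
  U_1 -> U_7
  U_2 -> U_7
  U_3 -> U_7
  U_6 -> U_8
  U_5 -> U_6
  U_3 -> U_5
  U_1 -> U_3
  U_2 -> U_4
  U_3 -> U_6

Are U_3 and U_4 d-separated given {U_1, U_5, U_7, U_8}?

No

Enumerating the 6 paths from U_3 to U_4 and testing each for blocking by {U_1, U_5, U_7, U_8}:
Path 1: U_3 → U_7 ← U_2 → U_4
  U_7 is a collider and U_7 is conditioned on, which opens it; U_2 is a fork and U_2 is not conditioned on — no node blocks this path, so it is active.
Path 2: U_3 → U_6 → U_8 ← U_1 → U_7 ← U_2 → U_4
  U_1 is a fork here and U_1 is conditioned on, so the path is blocked at U_1.
Path 3: U_3 → U_6 ← U_1 → U_7 ← U_2 → U_4
  U_1 is a fork here and U_1 is conditioned on, so the path is blocked at U_1.
Path 4: U_3 ← U_1 → U_7 ← U_2 → U_4
  U_1 is a fork here and U_1 is conditioned on, so the path is blocked at U_1.
Path 5: U_3 → U_5 → U_6 → U_8 ← U_1 → U_7 ← U_2 → U_4
  U_5 is a chain here and U_5 is conditioned on, so the path is blocked at U_5.
Path 6: U_3 → U_5 → U_6 ← U_1 → U_7 ← U_2 → U_4
  U_5 is a chain here and U_5 is conditioned on, so the path is blocked at U_5.
At least one path is unblocked, so d-separation fails.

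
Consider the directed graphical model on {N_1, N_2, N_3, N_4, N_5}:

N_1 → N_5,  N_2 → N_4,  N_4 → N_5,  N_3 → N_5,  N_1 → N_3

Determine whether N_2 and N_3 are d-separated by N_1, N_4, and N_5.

We examine all 2 paths between N_2 and N_3:
Path 1: N_2 → N_4 → N_5 ← N_3
  N_4 is a chain here and N_4 is conditioned on, so the path is blocked at N_4.
Path 2: N_2 → N_4 → N_5 ← N_1 → N_3
  N_4 is a chain here and N_4 is conditioned on, so the path is blocked at N_4.
All paths are blocked; N_2 ⊥ N_3 | {N_1, N_4, N_5} holds.

Yes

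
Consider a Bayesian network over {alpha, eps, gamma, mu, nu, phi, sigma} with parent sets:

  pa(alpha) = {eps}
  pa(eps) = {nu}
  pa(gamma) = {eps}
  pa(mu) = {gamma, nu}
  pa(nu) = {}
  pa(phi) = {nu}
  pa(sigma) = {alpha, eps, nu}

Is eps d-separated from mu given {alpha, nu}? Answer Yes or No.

Enumerating the 4 paths from eps to mu and testing each for blocking by {alpha, nu}:
  1. eps ← nu → mu — nu:fork[blocks] ⇒ blocked
  2. eps → sigma ← nu → mu — sigma:collider[blocks]; nu:fork[blocks] ⇒ blocked
  3. eps → alpha → sigma ← nu → mu — alpha:chain[blocks]; sigma:collider[blocks]; nu:fork[blocks] ⇒ blocked
  4. eps → gamma → mu — gamma:chain[open] ⇒ active
Because an active path exists, eps and mu are not d-separated.

No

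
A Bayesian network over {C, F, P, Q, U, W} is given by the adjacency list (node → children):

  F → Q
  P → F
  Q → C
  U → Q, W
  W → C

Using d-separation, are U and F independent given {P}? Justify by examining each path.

Yes

We examine all 2 paths between U and F:
Path 1: U → W → C ← Q ← F
  C is a collider here and neither C nor any of its descendants is conditioned on, so the collider stays closed — the path is blocked at C.
Path 2: U → Q ← F
  Q is a collider here and neither Q nor any of its descendants is conditioned on, so the collider stays closed — the path is blocked at Q.
Since every path is blocked, d-separation holds.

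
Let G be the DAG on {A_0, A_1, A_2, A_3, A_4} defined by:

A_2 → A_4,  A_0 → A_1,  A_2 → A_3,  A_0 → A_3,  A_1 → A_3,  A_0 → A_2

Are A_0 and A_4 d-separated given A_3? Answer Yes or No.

There are 3 undirected paths between A_0 and A_4; checking each against the conditioning set {A_3}:
Path 1: A_0 → A_3 ← A_2 → A_4
  A_3 is a collider and A_3 is conditioned on, which opens it; A_2 is a fork and A_2 is not conditioned on — no node blocks this path, so it is active.
Path 2: A_0 → A_1 → A_3 ← A_2 → A_4
  A_1 is a chain and A_1 is not conditioned on; A_3 is a collider and A_3 is conditioned on, which opens it; A_2 is a fork and A_2 is not conditioned on — no node blocks this path, so it is active.
Path 3: A_0 → A_2 → A_4
  A_2 is a chain and A_2 is not conditioned on — no node blocks this path, so it is active.
Because an active path exists, A_0 and A_4 are not d-separated.

No — A_0 and A_4 are not d-separated given {A_3}.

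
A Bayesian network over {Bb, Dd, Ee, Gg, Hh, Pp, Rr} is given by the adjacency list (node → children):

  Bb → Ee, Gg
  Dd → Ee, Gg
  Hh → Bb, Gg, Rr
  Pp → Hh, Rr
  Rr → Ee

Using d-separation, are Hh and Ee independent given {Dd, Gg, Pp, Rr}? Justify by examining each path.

No

6 paths connect Hh and Ee; each must be blocked for d-separation to hold:
Path 1: Hh ← Pp → Rr → Ee
  Pp is a fork here and Pp is conditioned on, so the path is blocked at Pp.
Path 2: Hh → Rr → Ee
  Rr is a chain here and Rr is conditioned on, so the path is blocked at Rr.
Path 3: Hh → Gg ← Dd → Ee
  Dd is a fork here and Dd is conditioned on, so the path is blocked at Dd.
Path 4: Hh → Gg ← Bb → Ee
  Gg is a collider and Gg is conditioned on, which opens it; Bb is a fork and Bb is not conditioned on — no node blocks this path, so it is active.
Path 5: Hh → Bb → Gg ← Dd → Ee
  Dd is a fork here and Dd is conditioned on, so the path is blocked at Dd.
Path 6: Hh → Bb → Ee
  Bb is a chain and Bb is not conditioned on — no node blocks this path, so it is active.
Because an active path exists, Hh and Ee are not d-separated.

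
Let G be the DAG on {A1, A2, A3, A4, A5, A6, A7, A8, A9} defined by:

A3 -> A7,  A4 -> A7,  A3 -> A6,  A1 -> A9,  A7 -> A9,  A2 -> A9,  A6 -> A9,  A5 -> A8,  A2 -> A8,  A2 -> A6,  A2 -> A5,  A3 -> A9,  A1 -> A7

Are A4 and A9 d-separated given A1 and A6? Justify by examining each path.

Enumerating the 5 paths from A4 to A9 and testing each for blocking by {A1, A6}:
Path 1: A4 → A7 → A9
  A7 is a chain and A7 is not conditioned on — no node blocks this path, so it is active.
Path 2: A4 → A7 ← A3 → A9
  A7 is a collider here and neither A7 nor any of its descendants is conditioned on, so the collider stays closed — the path is blocked at A7.
Path 3: A4 → A7 ← A3 → A6 → A9
  A7 is a collider here and neither A7 nor any of its descendants is conditioned on, so the collider stays closed — the path is blocked at A7.
Path 4: A4 → A7 ← A3 → A6 ← A2 → A9
  A7 is a collider here and neither A7 nor any of its descendants is conditioned on, so the collider stays closed — the path is blocked at A7.
Path 5: A4 → A7 ← A1 → A9
  A7 is a collider here and neither A7 nor any of its descendants is conditioned on, so the collider stays closed — the path is blocked at A7.
Because an active path exists, A4 and A9 are not d-separated.

No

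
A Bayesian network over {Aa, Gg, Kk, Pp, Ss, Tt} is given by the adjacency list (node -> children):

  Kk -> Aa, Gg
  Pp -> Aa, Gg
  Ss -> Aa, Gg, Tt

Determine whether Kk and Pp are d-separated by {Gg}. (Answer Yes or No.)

No — Kk and Pp are not d-separated given {Gg}.

Enumerating the 4 paths from Kk to Pp and testing each for blocking by {Gg}:
Path 1: Kk → Gg ← Pp
  Gg is a collider and Gg is conditioned on, which opens it — no node blocks this path, so it is active.
Path 2: Kk → Gg ← Ss → Aa ← Pp
  Aa is a collider here and neither Aa nor any of its descendants is conditioned on, so the collider stays closed — the path is blocked at Aa.
Path 3: Kk → Aa ← Pp
  Aa is a collider here and neither Aa nor any of its descendants is conditioned on, so the collider stays closed — the path is blocked at Aa.
Path 4: Kk → Aa ← Ss → Gg ← Pp
  Aa is a collider here and neither Aa nor any of its descendants is conditioned on, so the collider stays closed — the path is blocked at Aa.
At least one path is unblocked, so d-separation fails.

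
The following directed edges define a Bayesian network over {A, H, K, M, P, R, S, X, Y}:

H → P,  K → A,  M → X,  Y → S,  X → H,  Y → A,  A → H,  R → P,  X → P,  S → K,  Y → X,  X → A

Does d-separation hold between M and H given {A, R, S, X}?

5 paths connect M and H; each must be blocked for d-separation to hold:
Path 1: M → X ← Y → S → K → A → H
  S is a chain here and S is conditioned on, so the path is blocked at S.
Path 2: M → X ← Y → A → H
  A is a chain here and A is conditioned on, so the path is blocked at A.
Path 3: M → X → P ← H
  X is a chain here and X is conditioned on, so the path is blocked at X.
Path 4: M → X → H
  X is a chain here and X is conditioned on, so the path is blocked at X.
Path 5: M → X → A → H
  X is a chain here and X is conditioned on, so the path is blocked at X.
Every path is blocked, so M and H are d-separated given {A, R, S, X}.

Yes — M and H are d-separated given {A, R, S, X}.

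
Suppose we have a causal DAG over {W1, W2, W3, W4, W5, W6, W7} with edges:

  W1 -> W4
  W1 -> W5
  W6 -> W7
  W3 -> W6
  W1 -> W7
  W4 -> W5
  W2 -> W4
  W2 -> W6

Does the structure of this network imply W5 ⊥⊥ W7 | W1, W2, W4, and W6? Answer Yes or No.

4 paths connect W5 and W7; each must be blocked for d-separation to hold:
  1. W5 ← W1 → W7 — W1:fork[blocks] ⇒ blocked
  2. W5 ← W1 → W4 ← W2 → W6 → W7 — W1:fork[blocks]; W4:collider[open]; W2:fork[blocks]; W6:chain[blocks] ⇒ blocked
  3. W5 ← W4 ← W1 → W7 — W4:chain[blocks]; W1:fork[blocks] ⇒ blocked
  4. W5 ← W4 ← W2 → W6 → W7 — W4:chain[blocks]; W2:fork[blocks]; W6:chain[blocks] ⇒ blocked
All paths are blocked; W5 ⊥ W7 | {W1, W2, W4, W6} holds.

Yes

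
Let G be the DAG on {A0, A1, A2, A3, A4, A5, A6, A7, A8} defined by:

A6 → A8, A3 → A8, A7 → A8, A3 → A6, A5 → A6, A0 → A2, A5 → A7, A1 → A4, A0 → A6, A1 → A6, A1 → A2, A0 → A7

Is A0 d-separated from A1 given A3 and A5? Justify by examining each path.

Enumerating the 5 paths from A0 to A1 and testing each for blocking by {A3, A5}:
  1. A0 → A6 ← A1 — A6:collider[blocks] ⇒ blocked
  2. A0 → A2 ← A1 — A2:collider[blocks] ⇒ blocked
  3. A0 → A7 → A8 ← A3 → A6 ← A1 — A7:chain[open]; A8:collider[blocks]; A3:fork[blocks]; A6:collider[blocks] ⇒ blocked
  4. A0 → A7 → A8 ← A6 ← A1 — A7:chain[open]; A8:collider[blocks]; A6:chain[open] ⇒ blocked
  5. A0 → A7 ← A5 → A6 ← A1 — A7:collider[blocks]; A5:fork[blocks]; A6:collider[blocks] ⇒ blocked
Since every path is blocked, d-separation holds.

Yes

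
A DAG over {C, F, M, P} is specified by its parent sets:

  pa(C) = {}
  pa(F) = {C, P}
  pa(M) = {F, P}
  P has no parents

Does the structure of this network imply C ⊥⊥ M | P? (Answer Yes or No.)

No

2 paths connect C and M; each must be blocked for d-separation to hold:
  1. C → F ← P → M — F:collider[blocks]; P:fork[blocks] ⇒ blocked
  2. C → F → M — F:chain[open] ⇒ active
Since the path C → F → M is active, C and M are not d-separated given {P}.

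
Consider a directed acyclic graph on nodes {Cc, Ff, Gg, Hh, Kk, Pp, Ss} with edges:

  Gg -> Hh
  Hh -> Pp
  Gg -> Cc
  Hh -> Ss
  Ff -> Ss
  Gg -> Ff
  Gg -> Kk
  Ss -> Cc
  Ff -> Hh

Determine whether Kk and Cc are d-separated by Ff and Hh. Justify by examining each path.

No — Kk and Cc are not d-separated given {Ff, Hh}.

There are 5 undirected paths between Kk and Cc; checking each against the conditioning set {Ff, Hh}:
Path 1: Kk ← Gg → Hh → Ss → Cc
  Hh is a chain here and Hh is conditioned on, so the path is blocked at Hh.
Path 2: Kk ← Gg → Hh ← Ff → Ss → Cc
  Ff is a fork here and Ff is conditioned on, so the path is blocked at Ff.
Path 3: Kk ← Gg → Ff → Ss → Cc
  Ff is a chain here and Ff is conditioned on, so the path is blocked at Ff.
Path 4: Kk ← Gg → Ff → Hh → Ss → Cc
  Ff is a chain here and Ff is conditioned on, so the path is blocked at Ff.
Path 5: Kk ← Gg → Cc
  Gg is a fork and Gg is not conditioned on — no node blocks this path, so it is active.
Because an active path exists, Kk and Cc are not d-separated.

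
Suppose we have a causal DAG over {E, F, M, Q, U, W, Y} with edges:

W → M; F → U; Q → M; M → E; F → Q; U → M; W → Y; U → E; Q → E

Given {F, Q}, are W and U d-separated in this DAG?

Yes — W and U are d-separated given {F, Q}.

There are 5 undirected paths between W and U; checking each against the conditioning set {F, Q}:
Path 1: W → M ← Q ← F → U
  M is a collider here and neither M nor any of its descendants is conditioned on, so the collider stays closed — the path is blocked at M.
Path 2: W → M ← Q → E ← U
  M is a collider here and neither M nor any of its descendants is conditioned on, so the collider stays closed — the path is blocked at M.
Path 3: W → M → E ← Q ← F → U
  E is a collider here and neither E nor any of its descendants is conditioned on, so the collider stays closed — the path is blocked at E.
Path 4: W → M → E ← U
  E is a collider here and neither E nor any of its descendants is conditioned on, so the collider stays closed — the path is blocked at E.
Path 5: W → M ← U
  M is a collider here and neither M nor any of its descendants is conditioned on, so the collider stays closed — the path is blocked at M.
Every path is blocked, so W and U are d-separated given {F, Q}.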